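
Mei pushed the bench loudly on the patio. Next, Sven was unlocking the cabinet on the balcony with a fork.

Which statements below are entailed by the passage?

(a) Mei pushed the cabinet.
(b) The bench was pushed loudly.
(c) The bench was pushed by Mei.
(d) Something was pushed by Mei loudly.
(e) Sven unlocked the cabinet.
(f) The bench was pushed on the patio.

(a) Not entailed — Mei pushed the bench, not the cabinet; the cabinet belongs to the unlocking event.
(b) Entailed — the original entails any weakening of itself; this just drops 'on the patio' and generalizes the agent.
(c) Entailed — dropping 'on the patio', 'loudly' leaves a sub-description the original still satisfies.
(d) Entailed — dropping 'on the patio' and generalizing the patient leaves a sub-description the original still satisfies.
(e) Not entailed — 'was unlocking' is progressive on an accomplishment; it does not entail the completed 'unlocked'.
(f) Entailed — this follows by dropping conjuncts from the pushing event's description.

(b), (c), (d), (f)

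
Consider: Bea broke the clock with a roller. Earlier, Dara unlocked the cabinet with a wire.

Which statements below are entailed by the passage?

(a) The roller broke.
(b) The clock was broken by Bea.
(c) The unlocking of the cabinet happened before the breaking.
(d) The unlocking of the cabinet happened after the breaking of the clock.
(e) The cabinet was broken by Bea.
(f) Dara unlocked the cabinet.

(b), (c), (f)

(a) Not entailed — the clock is what broke, not the roller.
(b) Entailed — this follows by dropping conjuncts from the breaking event's description.
(c) Entailed — the narrative places the unlocking before the breaking.
(d) Not entailed — the narrative places the unlocking before the breaking, not after.
(e) Not entailed — Bea broke the clock, not the cabinet; the cabinet belongs to the unlocking event.
(f) Entailed — this follows by dropping conjuncts from the unlocking event's description.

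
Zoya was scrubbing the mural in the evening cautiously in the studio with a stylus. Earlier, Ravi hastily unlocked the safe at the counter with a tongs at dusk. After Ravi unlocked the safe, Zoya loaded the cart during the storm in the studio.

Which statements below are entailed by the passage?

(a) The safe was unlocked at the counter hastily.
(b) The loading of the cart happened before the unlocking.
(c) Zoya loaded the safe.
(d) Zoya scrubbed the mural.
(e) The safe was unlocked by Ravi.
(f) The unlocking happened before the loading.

(a) Entailed — every conjunct here is already in the original unlocking event.
(b) Not entailed — the narrative places the unlocking before the loading, not after.
(c) Not entailed — Zoya loaded the cart, not the safe; the safe belongs to the unlocking event.
(d) Entailed — 'scrub' is an activity; 'was scrubbing' entails that some scrubbing happened, so 'scrubbed' holds.
(e) Entailed — the original entails any weakening of itself; this just drops 'with a tongs', 'at the counter', 'hastily', 'at dusk'.
(f) Entailed — the narrative places the unlocking before the loading.

(a), (d), (e), (f)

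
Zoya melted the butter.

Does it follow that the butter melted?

yes

'Zoya melted the butter' is the causative; it entails the inchoative 'the butter melted'.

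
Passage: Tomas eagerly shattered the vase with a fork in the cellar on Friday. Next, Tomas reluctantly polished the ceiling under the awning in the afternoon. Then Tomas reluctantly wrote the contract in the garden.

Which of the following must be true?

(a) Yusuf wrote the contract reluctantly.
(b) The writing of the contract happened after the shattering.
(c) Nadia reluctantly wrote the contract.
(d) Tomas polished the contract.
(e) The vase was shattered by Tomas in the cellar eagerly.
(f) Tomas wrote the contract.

(a) Not entailed — the passage has Tomas writing the contract, not Yusuf.
(b) Entailed — the narrative places the shattering before the writing.
(c) Not entailed — the passage has Tomas writing the contract, not Nadia.
(d) Not entailed — Tomas polished the ceiling, not the contract; the contract belongs to the writing event.
(e) Entailed — every conjunct here is already in the original shattering event.
(f) Entailed — dropping 'in the garden', 'reluctantly' leaves a sub-description the original still satisfies.

(b), (e), (f)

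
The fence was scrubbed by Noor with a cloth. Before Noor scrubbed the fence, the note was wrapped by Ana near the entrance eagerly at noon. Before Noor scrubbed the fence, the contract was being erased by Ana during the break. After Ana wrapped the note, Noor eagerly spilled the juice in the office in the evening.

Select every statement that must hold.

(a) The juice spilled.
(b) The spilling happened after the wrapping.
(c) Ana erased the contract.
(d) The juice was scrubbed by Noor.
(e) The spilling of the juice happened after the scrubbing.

(a), (b)

(a) Entailed — 'Noor spilled the juice' is causative; it entails the inchoative 'the juice spilled'.
(b) Entailed — the narrative places the wrapping before the spilling.
(c) Not entailed — 'was erasing' is progressive on an accomplishment; it does not entail the completed 'erased'.
(d) Not entailed — Noor scrubbed the fence, not the juice; the juice belongs to the spilling event.
(e) Not entailed — the narrative doesn't order the scrubbing relative to the spilling.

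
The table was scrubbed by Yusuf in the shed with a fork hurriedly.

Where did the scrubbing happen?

in the shed

'in the shed' marks the location of the scrubbing event.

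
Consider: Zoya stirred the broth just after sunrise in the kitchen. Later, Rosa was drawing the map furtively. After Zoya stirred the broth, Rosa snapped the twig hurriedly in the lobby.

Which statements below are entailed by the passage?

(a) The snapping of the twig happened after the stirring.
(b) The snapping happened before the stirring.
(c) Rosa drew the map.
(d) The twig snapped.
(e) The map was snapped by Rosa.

(a) Entailed — the narrative places the stirring before the snapping.
(b) Not entailed — the narrative places the stirring before the snapping, not after.
(c) Not entailed — 'was drawing' is progressive on an accomplishment; it does not entail the completed 'drew'.
(d) Entailed — 'Rosa snapped the twig' is causative; it entails the inchoative 'the twig snapped'.
(e) Not entailed — Rosa snapped the twig, not the map; the map belongs to the drawing event.

(a), (d)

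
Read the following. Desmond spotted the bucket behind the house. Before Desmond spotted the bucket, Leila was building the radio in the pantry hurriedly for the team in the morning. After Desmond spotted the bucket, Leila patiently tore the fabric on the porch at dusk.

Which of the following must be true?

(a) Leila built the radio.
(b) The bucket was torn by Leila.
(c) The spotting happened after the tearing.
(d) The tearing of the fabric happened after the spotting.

(d)

(a) Not entailed — 'was building' is progressive on an accomplishment; it does not entail the completed 'built'.
(b) Not entailed — Leila tore the fabric, not the bucket; the bucket belongs to the spotting event.
(c) Not entailed — the narrative places the spotting before the tearing, not after.
(d) Entailed — the narrative places the spotting before the tearing.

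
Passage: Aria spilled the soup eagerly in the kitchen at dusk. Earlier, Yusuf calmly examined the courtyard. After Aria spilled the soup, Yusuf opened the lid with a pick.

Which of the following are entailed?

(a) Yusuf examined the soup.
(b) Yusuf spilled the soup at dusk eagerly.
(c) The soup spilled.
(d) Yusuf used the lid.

(c)

(a) Not entailed — Yusuf examined the courtyard, not the soup; the soup belongs to the spilling event.
(b) Not entailed — the passage has Aria spilling the soup, not Yusuf.
(c) Entailed — 'Aria spilled the soup' is causative; it entails the inchoative 'the soup spilled'.
(d) Not entailed — the lid is the patient, not an instrument — Yusuf used a pick.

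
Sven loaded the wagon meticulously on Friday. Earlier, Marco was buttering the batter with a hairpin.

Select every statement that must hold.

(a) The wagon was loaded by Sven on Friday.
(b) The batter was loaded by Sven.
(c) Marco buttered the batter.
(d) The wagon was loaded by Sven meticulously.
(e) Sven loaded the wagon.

(a), (d), (e)

(a) Entailed — dropping 'meticulously' leaves a sub-description the original still satisfies.
(b) Not entailed — Sven loaded the wagon, not the batter; the batter belongs to the buttering event.
(c) Not entailed — 'was buttering' is progressive on an accomplishment; it does not entail the completed 'buttered'.
(d) Entailed — dropping 'on Friday' leaves a sub-description the original still satisfies.
(e) Entailed — dropping 'meticulously', 'on Friday' leaves a sub-description the original still satisfies.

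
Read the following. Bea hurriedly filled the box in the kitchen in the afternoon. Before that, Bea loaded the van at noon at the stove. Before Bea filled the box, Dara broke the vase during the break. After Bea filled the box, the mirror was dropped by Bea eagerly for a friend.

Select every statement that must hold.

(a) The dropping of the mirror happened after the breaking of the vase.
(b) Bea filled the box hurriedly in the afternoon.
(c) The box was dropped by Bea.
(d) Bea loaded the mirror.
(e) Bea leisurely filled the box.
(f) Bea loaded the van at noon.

(a), (b), (f)

(a) Entailed — the narrative places the breaking before the dropping.
(b) Entailed — dropping 'in the kitchen' leaves a sub-description the original still satisfies.
(c) Not entailed — Bea dropped the mirror, not the box; the box belongs to the filling event.
(d) Not entailed — Bea loaded the van, not the mirror; the mirror belongs to the dropping event.
(e) Not entailed — 'leisurely' adds a manner not in (and inconsistent with) the original.
(f) Entailed — every conjunct here is already in the original loading event.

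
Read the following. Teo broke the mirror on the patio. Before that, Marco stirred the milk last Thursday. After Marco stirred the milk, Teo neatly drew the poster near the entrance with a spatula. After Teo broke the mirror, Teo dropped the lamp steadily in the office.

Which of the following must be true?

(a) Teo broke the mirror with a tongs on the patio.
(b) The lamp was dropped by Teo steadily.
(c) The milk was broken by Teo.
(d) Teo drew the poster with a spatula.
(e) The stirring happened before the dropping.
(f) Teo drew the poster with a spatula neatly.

(b), (d), (e), (f)

(a) Not entailed — 'with a tongs' adds information not in the original event.
(b) Entailed — every conjunct here is already in the original dropping event.
(c) Not entailed — Teo broke the mirror, not the milk; the milk belongs to the stirring event.
(d) Entailed — dropping 'neatly', 'near the entrance' leaves a sub-description the original still satisfies.
(e) Entailed — the narrative places the stirring before the dropping.
(f) Entailed — dropping 'near the entrance' leaves a sub-description the original still satisfies.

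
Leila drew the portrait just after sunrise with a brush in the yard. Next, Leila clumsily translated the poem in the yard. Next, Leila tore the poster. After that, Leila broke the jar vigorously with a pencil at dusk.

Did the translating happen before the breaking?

The narrative orders the translating before the breaking.

yes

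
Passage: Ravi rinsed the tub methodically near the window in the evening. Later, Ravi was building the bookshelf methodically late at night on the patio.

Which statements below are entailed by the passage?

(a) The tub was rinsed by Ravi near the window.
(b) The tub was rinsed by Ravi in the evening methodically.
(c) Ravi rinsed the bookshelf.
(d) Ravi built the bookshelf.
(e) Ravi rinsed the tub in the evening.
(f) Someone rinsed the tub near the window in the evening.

(a) Entailed — this follows by dropping conjuncts from the rinsing event's description.
(b) Entailed — this follows by dropping conjuncts from the rinsing event's description.
(c) Not entailed — Ravi rinsed the tub, not the bookshelf; the bookshelf belongs to the building event.
(d) Not entailed — 'was building' is progressive on an accomplishment; it does not entail the completed 'built'.
(e) Entailed — every conjunct here is already in the original rinsing event.
(f) Entailed — the original entails any weakening of itself; this just drops 'methodically' and generalizes the agent.

(a), (b), (e), (f)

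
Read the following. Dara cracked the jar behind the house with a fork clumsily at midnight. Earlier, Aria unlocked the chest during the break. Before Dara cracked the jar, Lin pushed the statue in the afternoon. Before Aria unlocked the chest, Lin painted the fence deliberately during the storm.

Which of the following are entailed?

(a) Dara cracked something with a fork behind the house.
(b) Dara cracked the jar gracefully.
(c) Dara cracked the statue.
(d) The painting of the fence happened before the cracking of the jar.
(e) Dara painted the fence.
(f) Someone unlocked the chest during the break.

(a) Entailed — this follows by dropping conjuncts from the cracking event's description.
(b) Not entailed — 'gracefully' adds a manner not in (and inconsistent with) the original.
(c) Not entailed — Dara cracked the jar, not the statue; the statue belongs to the pushing event.
(d) Entailed — the narrative places the painting before the cracking.
(e) Not entailed — the passage has Lin painting the fence, not Dara.
(f) Entailed — every conjunct here is already in the original unlocking event.

(a), (d), (f)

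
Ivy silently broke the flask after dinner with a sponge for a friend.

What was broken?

'the flask' marks the patient of the breaking event.

the flask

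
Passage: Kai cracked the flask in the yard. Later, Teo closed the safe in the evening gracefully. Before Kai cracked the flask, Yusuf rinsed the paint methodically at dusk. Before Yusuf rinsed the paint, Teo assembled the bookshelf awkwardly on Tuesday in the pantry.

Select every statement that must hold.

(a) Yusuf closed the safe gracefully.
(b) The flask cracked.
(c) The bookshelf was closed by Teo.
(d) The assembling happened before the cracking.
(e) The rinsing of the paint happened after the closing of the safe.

(a) Not entailed — the passage has Teo closing the safe, not Yusuf.
(b) Entailed — 'Kai cracked the flask' is causative; it entails the inchoative 'the flask cracked'.
(c) Not entailed — Teo closed the safe, not the bookshelf; the bookshelf belongs to the assembling event.
(d) Entailed — the narrative places the assembling before the cracking.
(e) Not entailed — the narrative places the rinsing before the closing, not after.

(b), (d)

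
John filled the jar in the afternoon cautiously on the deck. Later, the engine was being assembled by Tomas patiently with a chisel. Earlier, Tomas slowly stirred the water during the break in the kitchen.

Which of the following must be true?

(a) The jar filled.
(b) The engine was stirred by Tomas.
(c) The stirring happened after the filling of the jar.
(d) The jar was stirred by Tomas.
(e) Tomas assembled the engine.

(a)

(a) Entailed — 'John filled the jar' is causative; it entails the inchoative 'the jar filled'.
(b) Not entailed — Tomas stirred the water, not the engine; the engine belongs to the assembling event.
(c) Not entailed — the narrative doesn't order the filling relative to the stirring.
(d) Not entailed — Tomas stirred the water, not the jar; the jar belongs to the filling event.
(e) Not entailed — 'was assembling' is progressive on an accomplishment; it does not entail the completed 'assembled'.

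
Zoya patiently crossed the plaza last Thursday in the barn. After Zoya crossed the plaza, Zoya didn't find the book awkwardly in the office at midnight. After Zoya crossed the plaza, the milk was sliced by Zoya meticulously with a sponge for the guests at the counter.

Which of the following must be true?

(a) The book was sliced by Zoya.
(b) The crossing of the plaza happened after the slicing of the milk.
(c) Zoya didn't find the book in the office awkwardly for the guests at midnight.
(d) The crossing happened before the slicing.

(a) Not entailed — Zoya sliced the milk, not the book; the book belongs to the finding event.
(b) Not entailed — the narrative places the crossing before the slicing, not after.
(c) Entailed — under negation, adding a further restriction is entailed: if no such finding event occurred, none occurred for the guests either.
(d) Entailed — the narrative places the crossing before the slicing.

(c), (d)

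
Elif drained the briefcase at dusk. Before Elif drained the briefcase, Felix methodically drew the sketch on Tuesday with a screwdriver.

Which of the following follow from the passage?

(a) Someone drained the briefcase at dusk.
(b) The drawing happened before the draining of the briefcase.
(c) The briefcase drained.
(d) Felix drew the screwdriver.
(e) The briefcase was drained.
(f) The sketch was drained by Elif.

(a) Entailed — the original entails any weakening of itself; this just generalizes the agent.
(b) Entailed — the narrative places the drawing before the draining.
(c) Entailed — 'Elif drained the briefcase' is causative; it entails the inchoative 'the briefcase drained'.
(d) Not entailed — the screwdriver is the instrument, not what was drawn.
(e) Entailed — the original entails any weakening of itself; this just drops 'at dusk' and generalizes the agent.
(f) Not entailed — Elif drained the briefcase, not the sketch; the sketch belongs to the drawing event.

(a), (b), (c), (e)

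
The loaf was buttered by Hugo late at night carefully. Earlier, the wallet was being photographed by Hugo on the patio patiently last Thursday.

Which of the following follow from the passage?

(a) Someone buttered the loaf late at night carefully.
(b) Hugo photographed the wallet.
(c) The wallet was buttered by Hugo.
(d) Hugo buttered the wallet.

(a)

(a) Entailed — this follows by dropping conjuncts from the buttering event's description.
(b) Not entailed — 'was photographing' is progressive on an accomplishment; it does not entail the completed 'photographed'.
(c) Not entailed — Hugo buttered the loaf, not the wallet; the wallet belongs to the photographing event.
(d) Not entailed — Hugo buttered the loaf, not the wallet; the wallet belongs to the photographing event.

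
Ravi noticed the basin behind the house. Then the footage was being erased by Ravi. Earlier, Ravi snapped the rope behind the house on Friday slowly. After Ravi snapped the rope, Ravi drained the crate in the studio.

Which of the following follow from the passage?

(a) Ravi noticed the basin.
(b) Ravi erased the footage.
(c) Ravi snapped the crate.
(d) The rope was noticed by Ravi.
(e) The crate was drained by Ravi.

(a) Entailed — the original entails any weakening of itself; this just drops 'behind the house'.
(b) Not entailed — 'was erasing' is progressive on an accomplishment; it does not entail the completed 'erased'.
(c) Not entailed — Ravi snapped the rope, not the crate; the crate belongs to the draining event.
(d) Not entailed — Ravi noticed the basin, not the rope; the rope belongs to the snapping event.
(e) Entailed — every conjunct here is already in the original draining event.

(a), (e)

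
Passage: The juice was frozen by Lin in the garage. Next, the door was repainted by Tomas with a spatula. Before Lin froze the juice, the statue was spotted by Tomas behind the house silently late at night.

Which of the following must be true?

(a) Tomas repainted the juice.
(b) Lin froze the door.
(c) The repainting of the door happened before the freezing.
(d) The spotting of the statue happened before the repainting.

(a) Not entailed — Tomas repainted the door, not the juice; the juice belongs to the freezing event.
(b) Not entailed — Lin froze the juice, not the door; the door belongs to the repainting event.
(c) Not entailed — the narrative places the freezing before the repainting, not after.
(d) Entailed — the narrative places the spotting before the repainting.

(d)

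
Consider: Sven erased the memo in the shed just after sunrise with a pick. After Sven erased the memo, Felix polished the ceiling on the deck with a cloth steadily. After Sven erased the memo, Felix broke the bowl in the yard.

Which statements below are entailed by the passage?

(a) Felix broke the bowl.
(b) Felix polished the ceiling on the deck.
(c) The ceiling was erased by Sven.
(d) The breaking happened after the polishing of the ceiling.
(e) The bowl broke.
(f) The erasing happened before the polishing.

(a) Entailed — the original entails any weakening of itself; this just drops 'in the yard'.
(b) Entailed — this follows by dropping conjuncts from the polishing event's description.
(c) Not entailed — Sven erased the memo, not the ceiling; the ceiling belongs to the polishing event.
(d) Not entailed — the narrative doesn't order the polishing relative to the breaking.
(e) Entailed — 'Felix broke the bowl' is causative; it entails the inchoative 'the bowl broke'.
(f) Entailed — the narrative places the erasing before the polishing.

(a), (b), (e), (f)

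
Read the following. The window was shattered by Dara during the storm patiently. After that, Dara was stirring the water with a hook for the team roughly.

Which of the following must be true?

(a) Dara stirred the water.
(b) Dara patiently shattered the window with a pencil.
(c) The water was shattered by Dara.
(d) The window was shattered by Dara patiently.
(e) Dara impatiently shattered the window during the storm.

(a), (d)

(a) Entailed — 'stir' is an activity; 'was stirring' entails that some stirring happened, so 'stirred' holds.
(b) Not entailed — 'with a pencil' adds information not in the original event.
(c) Not entailed — Dara shattered the window, not the water; the water belongs to the stirring event.
(d) Entailed — the original entails any weakening of itself; this just drops 'during the storm'.
(e) Not entailed — 'impatiently' adds a manner not in (and inconsistent with) the original.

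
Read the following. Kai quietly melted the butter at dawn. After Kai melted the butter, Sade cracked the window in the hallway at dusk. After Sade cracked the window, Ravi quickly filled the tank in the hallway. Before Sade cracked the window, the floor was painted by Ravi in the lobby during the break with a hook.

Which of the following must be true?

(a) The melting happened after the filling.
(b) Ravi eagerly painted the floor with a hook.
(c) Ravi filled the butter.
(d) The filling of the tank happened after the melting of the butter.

(d)

(a) Not entailed — the narrative places the melting before the filling, not after.
(b) Not entailed — 'eagerly' adds information not in the original event.
(c) Not entailed — Ravi filled the tank, not the butter; the butter belongs to the melting event.
(d) Entailed — the narrative places the melting before the filling.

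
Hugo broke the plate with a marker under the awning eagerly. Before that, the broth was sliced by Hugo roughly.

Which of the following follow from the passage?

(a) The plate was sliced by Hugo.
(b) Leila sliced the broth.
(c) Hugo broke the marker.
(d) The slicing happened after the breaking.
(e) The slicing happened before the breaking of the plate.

(a) Not entailed — Hugo sliced the broth, not the plate; the plate belongs to the breaking event.
(b) Not entailed — the passage has Hugo slicing the broth, not Leila.
(c) Not entailed — the marker is the instrument, not what was broken.
(d) Not entailed — the narrative places the slicing before the breaking, not after.
(e) Entailed — the narrative places the slicing before the breaking.

(e)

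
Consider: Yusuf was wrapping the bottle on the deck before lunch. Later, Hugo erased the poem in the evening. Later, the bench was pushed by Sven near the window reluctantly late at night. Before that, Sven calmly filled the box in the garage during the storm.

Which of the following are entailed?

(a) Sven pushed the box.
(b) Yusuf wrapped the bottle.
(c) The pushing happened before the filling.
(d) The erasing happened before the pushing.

(a) Not entailed — Sven pushed the bench, not the box; the box belongs to the filling event.
(b) Not entailed — 'was wrapping' is progressive on an accomplishment; it does not entail the completed 'wrapped'.
(c) Not entailed — the narrative places the filling before the pushing, not after.
(d) Entailed — the narrative places the erasing before the pushing.

(d)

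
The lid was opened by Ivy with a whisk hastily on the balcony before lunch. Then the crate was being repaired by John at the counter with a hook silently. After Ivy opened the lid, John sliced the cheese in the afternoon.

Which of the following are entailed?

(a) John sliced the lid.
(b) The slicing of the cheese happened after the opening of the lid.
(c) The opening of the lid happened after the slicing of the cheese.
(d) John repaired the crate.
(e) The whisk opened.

(a) Not entailed — John sliced the cheese, not the lid; the lid belongs to the opening event.
(b) Entailed — the narrative places the opening before the slicing.
(c) Not entailed — the narrative places the opening before the slicing, not after.
(d) Not entailed — 'was repairing' is progressive on an accomplishment; it does not entail the completed 'repaired'.
(e) Not entailed — the lid is what opened, not the whisk.

(b)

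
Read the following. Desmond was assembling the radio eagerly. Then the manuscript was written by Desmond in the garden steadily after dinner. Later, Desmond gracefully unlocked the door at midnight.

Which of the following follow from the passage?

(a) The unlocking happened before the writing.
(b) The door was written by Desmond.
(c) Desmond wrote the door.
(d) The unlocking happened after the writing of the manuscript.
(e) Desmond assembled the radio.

(d)

(a) Not entailed — the narrative places the writing before the unlocking, not after.
(b) Not entailed — Desmond wrote the manuscript, not the door; the door belongs to the unlocking event.
(c) Not entailed — Desmond wrote the manuscript, not the door; the door belongs to the unlocking event.
(d) Entailed — the narrative places the writing before the unlocking.
(e) Not entailed — 'was assembling' is progressive on an accomplishment; it does not entail the completed 'assembled'.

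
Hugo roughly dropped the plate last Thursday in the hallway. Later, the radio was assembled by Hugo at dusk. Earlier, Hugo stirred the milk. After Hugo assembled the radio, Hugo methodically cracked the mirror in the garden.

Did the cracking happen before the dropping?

The narrative orders the dropping before the cracking.

no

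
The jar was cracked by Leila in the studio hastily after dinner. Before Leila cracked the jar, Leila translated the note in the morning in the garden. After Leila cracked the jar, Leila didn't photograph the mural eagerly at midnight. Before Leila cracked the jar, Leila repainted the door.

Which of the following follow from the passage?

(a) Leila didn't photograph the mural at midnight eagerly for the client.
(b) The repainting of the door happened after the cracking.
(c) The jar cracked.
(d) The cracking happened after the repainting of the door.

(a), (c), (d)

(a) Entailed — under negation, adding a further restriction is entailed: if no such photographing event occurred, none occurred for the client either.
(b) Not entailed — the narrative places the repainting before the cracking, not after.
(c) Entailed — 'Leila cracked the jar' is causative; it entails the inchoative 'the jar cracked'.
(d) Entailed — the narrative places the repainting before the cracking.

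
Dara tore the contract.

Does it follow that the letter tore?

no

Nothing is said about any letter; only the contract is affected.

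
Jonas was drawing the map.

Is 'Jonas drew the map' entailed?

'was drawing' is progressive; for an accomplishment like 'draw the map', it doesn't entail completion.

no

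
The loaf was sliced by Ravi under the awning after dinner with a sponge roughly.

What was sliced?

'the loaf' marks the patient of the slicing event.

the loaf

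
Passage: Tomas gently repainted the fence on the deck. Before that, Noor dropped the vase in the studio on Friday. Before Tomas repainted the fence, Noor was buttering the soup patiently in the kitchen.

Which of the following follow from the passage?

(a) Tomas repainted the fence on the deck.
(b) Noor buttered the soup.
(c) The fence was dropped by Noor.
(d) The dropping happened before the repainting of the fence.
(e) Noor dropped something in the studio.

(a), (d), (e)

(a) Entailed — this follows by dropping conjuncts from the repainting event's description.
(b) Not entailed — 'was buttering' is progressive on an accomplishment; it does not entail the completed 'buttered'.
(c) Not entailed — Noor dropped the vase, not the fence; the fence belongs to the repainting event.
(d) Entailed — the narrative places the dropping before the repainting.
(e) Entailed — dropping 'on Friday' and generalizing the patient leaves a sub-description the original still satisfies.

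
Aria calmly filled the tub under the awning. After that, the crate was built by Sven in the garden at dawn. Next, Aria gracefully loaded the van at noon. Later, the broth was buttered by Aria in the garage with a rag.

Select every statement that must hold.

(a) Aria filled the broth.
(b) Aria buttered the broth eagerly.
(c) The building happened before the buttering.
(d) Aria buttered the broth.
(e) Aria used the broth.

(a) Not entailed — Aria filled the tub, not the broth; the broth belongs to the buttering event.
(b) Not entailed — 'eagerly' adds information not in the original event.
(c) Entailed — the narrative places the building before the buttering.
(d) Entailed — dropping 'in the garage', 'with a rag' leaves a sub-description the original still satisfies.
(e) Not entailed — the broth is the patient, not an instrument — Aria used a rag.

(c), (d)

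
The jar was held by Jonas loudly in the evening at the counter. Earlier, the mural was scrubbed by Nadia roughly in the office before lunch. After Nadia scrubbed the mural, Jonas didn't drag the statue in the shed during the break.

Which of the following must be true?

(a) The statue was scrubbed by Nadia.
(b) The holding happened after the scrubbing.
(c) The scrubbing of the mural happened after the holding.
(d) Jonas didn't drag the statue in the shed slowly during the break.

(b), (d)

(a) Not entailed — Nadia scrubbed the mural, not the statue; the statue belongs to the dragging event.
(b) Entailed — the narrative places the scrubbing before the holding.
(c) Not entailed — the narrative places the scrubbing before the holding, not after.
(d) Entailed — under negation, adding a further restriction is entailed: if no such dragging event occurred, none occurred slowly either.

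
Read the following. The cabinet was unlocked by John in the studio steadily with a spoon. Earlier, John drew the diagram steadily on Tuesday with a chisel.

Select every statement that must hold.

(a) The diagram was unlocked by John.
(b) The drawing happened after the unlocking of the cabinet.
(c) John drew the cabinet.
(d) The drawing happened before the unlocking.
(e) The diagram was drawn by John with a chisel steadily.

(d), (e)

(a) Not entailed — John unlocked the cabinet, not the diagram; the diagram belongs to the drawing event.
(b) Not entailed — the narrative places the drawing before the unlocking, not after.
(c) Not entailed — John drew the diagram, not the cabinet; the cabinet belongs to the unlocking event.
(d) Entailed — the narrative places the drawing before the unlocking.
(e) Entailed — the original entails any weakening of itself; this just drops 'on Tuesday'.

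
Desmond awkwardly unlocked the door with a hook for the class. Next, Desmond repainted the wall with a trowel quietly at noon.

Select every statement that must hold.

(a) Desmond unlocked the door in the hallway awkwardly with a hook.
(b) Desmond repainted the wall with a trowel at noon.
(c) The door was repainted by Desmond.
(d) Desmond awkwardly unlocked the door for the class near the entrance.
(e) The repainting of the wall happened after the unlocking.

(a) Not entailed — 'in the hallway' adds information not in the original event.
(b) Entailed — this follows by dropping conjuncts from the repainting event's description.
(c) Not entailed — Desmond repainted the wall, not the door; the door belongs to the unlocking event.
(d) Not entailed — 'near the entrance' adds information not in the original event.
(e) Entailed — the narrative places the unlocking before the repainting.

(b), (e)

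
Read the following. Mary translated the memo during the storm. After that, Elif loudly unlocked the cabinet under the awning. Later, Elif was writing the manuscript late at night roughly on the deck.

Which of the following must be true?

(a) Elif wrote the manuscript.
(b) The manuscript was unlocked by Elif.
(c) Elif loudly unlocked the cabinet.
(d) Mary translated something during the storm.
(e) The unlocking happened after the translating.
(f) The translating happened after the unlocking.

(c), (d), (e)

(a) Not entailed — 'was writing' is progressive on an accomplishment; it does not entail the completed 'wrote'.
(b) Not entailed — Elif unlocked the cabinet, not the manuscript; the manuscript belongs to the writing event.
(c) Entailed — dropping 'under the awning' leaves a sub-description the original still satisfies.
(d) Entailed — generalizing the patient leaves a sub-description the original still satisfies.
(e) Entailed — the narrative places the translating before the unlocking.
(f) Not entailed — the narrative places the translating before the unlocking, not after.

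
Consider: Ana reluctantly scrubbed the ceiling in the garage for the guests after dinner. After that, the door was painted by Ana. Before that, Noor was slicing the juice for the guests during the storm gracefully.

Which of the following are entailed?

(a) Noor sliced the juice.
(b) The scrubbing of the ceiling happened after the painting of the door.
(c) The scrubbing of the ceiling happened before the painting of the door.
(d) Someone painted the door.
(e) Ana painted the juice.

(c), (d)

(a) Not entailed — 'was slicing' is progressive on an accomplishment; it does not entail the completed 'sliced'.
(b) Not entailed — the narrative places the scrubbing before the painting, not after.
(c) Entailed — the narrative places the scrubbing before the painting.
(d) Entailed — this follows by dropping conjuncts from the painting event's description.
(e) Not entailed — Ana painted the door, not the juice; the juice belongs to the slicing event.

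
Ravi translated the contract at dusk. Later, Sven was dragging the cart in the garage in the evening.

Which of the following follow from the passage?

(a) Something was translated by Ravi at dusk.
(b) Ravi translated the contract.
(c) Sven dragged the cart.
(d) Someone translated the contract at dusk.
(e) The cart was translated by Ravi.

(a) Entailed — every conjunct here is already in the original translating event.
(b) Entailed — every conjunct here is already in the original translating event.
(c) Entailed — 'drag' is an activity; 'was dragging' entails that some dragging happened, so 'dragged' holds.
(d) Entailed — generalizing the agent leaves a sub-description the original still satisfies.
(e) Not entailed — Ravi translated the contract, not the cart; the cart belongs to the dragging event.

(a), (b), (c), (d)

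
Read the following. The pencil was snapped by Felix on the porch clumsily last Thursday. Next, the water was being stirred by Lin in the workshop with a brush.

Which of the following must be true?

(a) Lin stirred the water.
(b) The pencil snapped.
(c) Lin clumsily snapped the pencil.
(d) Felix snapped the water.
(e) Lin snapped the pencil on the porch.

(a), (b)

(a) Entailed — 'stir' is an activity; 'was stirring' entails that some stirring happened, so 'stirred' holds.
(b) Entailed — 'Felix snapped the pencil' is causative; it entails the inchoative 'the pencil snapped'.
(c) Not entailed — the passage has Felix snapping the pencil, not Lin.
(d) Not entailed — Felix snapped the pencil, not the water; the water belongs to the stirring event.
(e) Not entailed — the passage has Felix snapping the pencil, not Lin.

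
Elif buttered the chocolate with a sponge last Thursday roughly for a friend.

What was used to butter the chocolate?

a sponge

'with a sponge' marks the instrument of the buttering event.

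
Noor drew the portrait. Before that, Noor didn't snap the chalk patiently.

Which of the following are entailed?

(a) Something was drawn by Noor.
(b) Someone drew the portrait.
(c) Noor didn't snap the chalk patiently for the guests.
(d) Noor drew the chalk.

(a), (b), (c)

(a) Entailed — this follows by dropping conjuncts from the drawing event's description.
(b) Entailed — this follows by dropping conjuncts from the drawing event's description.
(c) Entailed — under negation, adding a further restriction is entailed: if no such snapping event occurred, none occurred for the guests either.
(d) Not entailed — Noor drew the portrait, not the chalk; the chalk belongs to the snapping event.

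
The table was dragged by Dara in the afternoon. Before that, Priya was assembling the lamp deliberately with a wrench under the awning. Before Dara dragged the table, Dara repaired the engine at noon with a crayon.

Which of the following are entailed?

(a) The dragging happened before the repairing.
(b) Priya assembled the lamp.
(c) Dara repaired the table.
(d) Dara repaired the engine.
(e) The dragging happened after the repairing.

(d), (e)

(a) Not entailed — the narrative places the repairing before the dragging, not after.
(b) Not entailed — 'was assembling' is progressive on an accomplishment; it does not entail the completed 'assembled'.
(c) Not entailed — Dara repaired the engine, not the table; the table belongs to the dragging event.
(d) Entailed — the original entails any weakening of itself; this just drops 'at noon', 'with a crayon'.
(e) Entailed — the narrative places the repairing before the dragging.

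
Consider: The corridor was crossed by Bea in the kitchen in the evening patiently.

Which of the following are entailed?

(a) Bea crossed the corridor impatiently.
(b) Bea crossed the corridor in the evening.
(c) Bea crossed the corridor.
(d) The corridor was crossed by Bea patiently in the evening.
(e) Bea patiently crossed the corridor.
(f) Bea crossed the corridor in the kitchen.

(b), (c), (d), (e), (f)

(a) Not entailed — 'impatiently' adds a manner not in (and inconsistent with) the original.
(b) Entailed — dropping 'patiently', 'in the kitchen' leaves a sub-description the original still satisfies.
(c) Entailed — the original entails any weakening of itself; this just drops 'patiently', 'in the kitchen', 'in the evening'.
(d) Entailed — every conjunct here is already in the original crossing event.
(e) Entailed — every conjunct here is already in the original crossing event.
(f) Entailed — this follows by dropping conjuncts from the crossing event's description.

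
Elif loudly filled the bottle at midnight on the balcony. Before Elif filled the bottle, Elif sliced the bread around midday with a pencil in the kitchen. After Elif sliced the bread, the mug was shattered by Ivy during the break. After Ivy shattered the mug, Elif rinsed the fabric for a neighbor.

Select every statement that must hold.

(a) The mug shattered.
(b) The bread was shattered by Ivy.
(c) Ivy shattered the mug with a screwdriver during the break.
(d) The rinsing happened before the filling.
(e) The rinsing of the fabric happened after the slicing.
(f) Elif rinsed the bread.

(a), (e)

(a) Entailed — 'Ivy shattered the mug' is causative; it entails the inchoative 'the mug shattered'.
(b) Not entailed — Ivy shattered the mug, not the bread; the bread belongs to the slicing event.
(c) Not entailed — 'with a screwdriver' adds information not in the original event.
(d) Not entailed — the narrative doesn't order the rinsing relative to the filling.
(e) Entailed — the narrative places the slicing before the rinsing.
(f) Not entailed — Elif rinsed the fabric, not the bread; the bread belongs to the slicing event.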